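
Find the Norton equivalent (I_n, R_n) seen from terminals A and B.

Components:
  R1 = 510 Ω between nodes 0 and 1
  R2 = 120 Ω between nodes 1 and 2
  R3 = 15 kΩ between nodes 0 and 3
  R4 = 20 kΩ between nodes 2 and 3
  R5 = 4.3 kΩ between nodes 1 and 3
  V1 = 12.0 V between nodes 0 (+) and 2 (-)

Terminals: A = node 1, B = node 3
Find the Thévenin equivalent first; then I_n = V_th/R_th and R_n = R_th.
Step 1 — V_th is the open-circuit voltage V_A - V_B (nothing connected across the terminals).
Nodal analysis, taking node 2 as the 0 V reference.
Source V1 fixes V_0 = 12 V.
KCL at each unknown node (sum of currents leaving = 0; resistances in Ω):
  Node 1: (V_1 - 12)/510 + (V_1 - 0)/120 + (V_1 - V_3)/4300 = 0
  Node 3: (V_3 - 12)/15000 + (V_3 - 0)/20000 + (V_3 - V_1)/4300 = 0
Collecting terms (coefficients in siemens):
  0.01053·V_1 - 0.0002326·V_3 = 0.02353
  0.0003492·V_3 - 0.0002326·V_1 = 0.0008
Determinant D = (0.01053)(0.0003492) - (-0.0002326)(-0.0002326) = 0.000003622
V_1 = [(0.02353)(0.0003492) - (-0.0002326)(0.0008)]/D = 2.32 V
V_3 = [(0.01053)(0.0008) - (0.02353)(-0.0002326)]/D = 3.836 V
V_th = V_1 - V_3 = 2.32 - 3.836 = -1.516 V
Step 2 — R_th: zero the source — replace V1 by a short circuit (node 2 merges into node 0) — and find the resistance seen between A (node 1) and B (node 3).
Reduce the network between node 1 (A) and node 3 (B) by series/parallel combination:
  Rp1 = R1 ‖ R2 (parallel, both between nodes 0 and 1) = 1/(1/510 + 1/120) = 97.14 Ω
  Rp2 = R3 ‖ R4 (parallel, both between nodes 0 and 3) = 1/(1/15000 + 1/20000) = 8571 Ω
  Rs1 = Rp1 + Rp2 (series, joined only at node 0) = 97.14 + 8571 = 8669 Ω
  Rp3 = R5 ‖ Rs1 (parallel, both between nodes 1 and 3) = 1/(1/4300 + 1/8669) = 2874 Ω
R_th = 2.874 kΩ
I_n = V_th/R_th = -1.516/2874 = -0.0005274 A, and R_n = R_th = 2.874 kΩ

Final answer: I_n = -0.0005274 A, R_n = 2.874 kΩ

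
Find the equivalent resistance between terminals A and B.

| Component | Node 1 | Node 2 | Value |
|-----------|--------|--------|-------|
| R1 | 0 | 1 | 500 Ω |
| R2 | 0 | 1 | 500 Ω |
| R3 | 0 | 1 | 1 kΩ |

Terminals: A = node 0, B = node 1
Reduce the network between node 0 (A) and node 1 (B) by series/parallel combination:
  Rp1 = R1 ‖ R2 ‖ R3 (parallel, all between nodes 0 and 1) = 1/(1/500 + 1/500 + 1/1000) = 200 Ω
R_eq = 200 Ω

Final answer: 200 Ω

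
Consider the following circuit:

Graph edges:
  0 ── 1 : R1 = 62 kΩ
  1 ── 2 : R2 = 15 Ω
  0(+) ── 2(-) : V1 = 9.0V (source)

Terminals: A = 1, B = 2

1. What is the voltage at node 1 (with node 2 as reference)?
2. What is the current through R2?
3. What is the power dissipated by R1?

Nodal analysis, taking node 2 as the 0 V reference.
Source V1 fixes V_0 = 9 V.
KCL at each unknown node (sum of currents leaving = 0; resistances in Ω):
  Node 1: (V_1 - 9)/62000 + (V_1 - 0)/15 = 0
Collecting terms: 0.06668 × V_1 = 0.0001452  =>  V_1 = 0.002177 V
Part 1:
  Read off the nodal solution: V_1 = 0.002177 V
Part 2:
  I_R2 = (V_1 - V_2)/R2 = (0.002177 - 0)/15 = 0.0001451 A
  Magnitude: I_R2 = 0.0001451 A
Part 3:
  I_R1 = (V_0 - V_1)/R1 = (9 - 0.002177)/62000 = 0.0001451 A
  P_R1 = I_R1² × R1 = (0.0001451)² × 62000 = 0.001306 W

Final answers:
1. V_1 = 0.002177 V
2. I_R2 = 0.0001451 A
3. P_R1 = 0.001306 W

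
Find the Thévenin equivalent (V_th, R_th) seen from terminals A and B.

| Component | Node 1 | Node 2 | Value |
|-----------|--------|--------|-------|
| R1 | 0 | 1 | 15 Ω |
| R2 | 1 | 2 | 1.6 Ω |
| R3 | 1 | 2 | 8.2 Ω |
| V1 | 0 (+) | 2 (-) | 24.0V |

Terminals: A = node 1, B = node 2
Step 1 — V_th is the open-circuit voltage V_A - V_B (nothing connected across the terminals).
Nodal analysis, taking node 2 as the 0 V reference.
Source V1 fixes V_0 = 24 V.
KCL at each unknown node (sum of currents leaving = 0; resistances in Ω):
  Node 1: (V_1 - 24)/15 + (V_1 - 0)/1.6 + (V_1 - 0)/8.2 = 0
Collecting terms: 0.8136 × V_1 = 1.6  =>  V_1 = 1.967 V
V_th = V_1 - V_2 = 1.967 - 0 = 1.967 V
Step 2 — R_th: zero the source — replace V1 by a short circuit (node 2 merges into node 0) — and find the resistance seen between A (node 1) and B (node 0).
Reduce the network between node 1 (A) and node 0 (B) by series/parallel combination:
  Rp1 = R1 ‖ R2 ‖ R3 (parallel, all between nodes 0 and 1) = 1/(1/15 + 1/1.6 + 1/8.2) = 1.229 Ω
R_th = 1.229 Ω

Final answer: V_th = 1.967 V, R_th = 1.229 Ω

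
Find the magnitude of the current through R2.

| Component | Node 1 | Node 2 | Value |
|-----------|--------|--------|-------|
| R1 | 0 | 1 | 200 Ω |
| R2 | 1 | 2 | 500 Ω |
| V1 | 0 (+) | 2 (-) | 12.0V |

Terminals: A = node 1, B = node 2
Nodal analysis, taking node 2 as the 0 V reference.
Source V1 fixes V_0 = 12 V.
KCL at each unknown node (sum of currents leaving = 0; resistances in Ω):
  Node 1: (V_1 - 12)/200 + (V_1 - 0)/500 = 0
Collecting terms: 0.007 × V_1 = 0.06  =>  V_1 = 8.571 V
I_R2 = (V_1 - V_2)/R2 = (8.571 - 0)/500 = 0.01714 A
|I_R2| = 0.01714 A

Final answer: |I_R2| = 0.01714 A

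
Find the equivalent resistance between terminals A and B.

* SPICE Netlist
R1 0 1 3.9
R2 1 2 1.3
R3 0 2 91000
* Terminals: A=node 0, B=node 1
Reduce the network between node 0 (A) and node 1 (B) by series/parallel combination:
  Rs1 = R3 + R2 (series, joined only at node 2) = 91000 + 1.3 = 91000 Ω
  Rp1 = R1 ‖ Rs1 (parallel, both between nodes 0 and 1) = 1/(1/3.9 + 1/91000) = 3.9 Ω
R_eq = 3.9 Ω

Final answer: 3.9 Ω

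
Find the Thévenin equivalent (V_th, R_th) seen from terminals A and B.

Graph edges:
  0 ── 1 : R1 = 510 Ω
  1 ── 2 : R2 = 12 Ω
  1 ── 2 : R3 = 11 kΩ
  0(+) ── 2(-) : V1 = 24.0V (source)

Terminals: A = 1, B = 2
Step 1 — V_th is the open-circuit voltage V_A - V_B (nothing connected across the terminals).
Nodal analysis, taking node 2 as the 0 V reference.
Source V1 fixes V_0 = 24 V.
KCL at each unknown node (sum of currents leaving = 0; resistances in Ω):
  Node 1: (V_1 - 24)/510 + (V_1 - 0)/12 + (V_1 - 0)/11000 = 0
Collecting terms: 0.08539 × V_1 = 0.04706  =>  V_1 = 0.5511 V
V_th = V_1 - V_2 = 0.5511 - 0 = 0.5511 V
Step 2 — R_th: zero the source — replace V1 by a short circuit (node 2 merges into node 0) — and find the resistance seen between A (node 1) and B (node 0).
Reduce the network between node 1 (A) and node 0 (B) by series/parallel combination:
  Rp1 = R1 ‖ R2 ‖ R3 (parallel, all between nodes 0 and 1) = 1/(1/510 + 1/12 + 1/11000) = 11.71 Ω
R_th = 11.71 Ω

Final answer: V_th = 0.5511 V, R_th = 11.71 Ω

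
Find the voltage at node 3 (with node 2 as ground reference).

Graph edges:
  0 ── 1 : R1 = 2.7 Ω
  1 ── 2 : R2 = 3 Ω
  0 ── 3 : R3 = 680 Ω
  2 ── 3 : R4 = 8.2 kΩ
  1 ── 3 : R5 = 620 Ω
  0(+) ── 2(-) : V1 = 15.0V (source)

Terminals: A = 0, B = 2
Nodal analysis, taking node 2 as the 0 V reference.
Source V1 fixes V_0 = 15 V.
KCL at each unknown node (sum of currents leaving = 0; resistances in Ω):
  Node 1: (V_1 - 15)/2.7 + (V_1 - 0)/3 + (V_1 - V_3)/620 = 0
  Node 3: (V_3 - 15)/680 + (V_3 - 0)/8200 + (V_3 - V_1)/620 = 0
Collecting terms (coefficients in siemens):
  0.7053·V_1 - 0.001613·V_3 = 5.556
  0.003205·V_3 - 0.001613·V_1 = 0.02206
Determinant D = (0.7053)(0.003205) - (-0.001613)(-0.001613) = 0.002258
V_1 = [(5.556)(0.003205) - (-0.001613)(0.02206)]/D = 7.902 V
V_3 = [(0.7053)(0.02206) - (5.556)(-0.001613)]/D = 10.86 V
The requested potential is V_3 = 10.86 V.

Final answer: V_3 = 10.86 V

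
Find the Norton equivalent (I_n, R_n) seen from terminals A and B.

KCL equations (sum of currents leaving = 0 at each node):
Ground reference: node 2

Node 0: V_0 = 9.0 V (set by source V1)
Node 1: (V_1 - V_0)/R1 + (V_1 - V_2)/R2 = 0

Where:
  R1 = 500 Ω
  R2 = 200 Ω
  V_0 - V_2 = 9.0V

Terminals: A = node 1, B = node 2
Find the Thévenin equivalent first; then I_n = V_th/R_th and R_n = R_th.
Step 1 — V_th is the open-circuit voltage V_A - V_B (nothing connected across the terminals).
Nodal analysis, taking node 2 as the 0 V reference.
Source V1 fixes V_0 = 9 V.
KCL at each unknown node (sum of currents leaving = 0; resistances in Ω):
  Node 1: (V_1 - 9)/500 + (V_1 - 0)/200 = 0
Collecting terms: 0.007 × V_1 = 0.018  =>  V_1 = 2.571 V
V_th = V_1 - V_2 = 2.571 - 0 = 2.571 V
Step 2 — R_th: zero the source — replace V1 by a short circuit (node 2 merges into node 0) — and find the resistance seen between A (node 1) and B (node 0).
Reduce the network between node 1 (A) and node 0 (B) by series/parallel combination:
  Rp1 = R1 ‖ R2 (parallel, both between nodes 0 and 1) = 1/(1/500 + 1/200) = 142.9 Ω
R_th = 142.9 Ω
I_n = V_th/R_th = 2.571/142.9 = 0.018 A, and R_n = R_th = 142.9 Ω

Final answer: I_n = 0.018 A, R_n = 142.9 Ω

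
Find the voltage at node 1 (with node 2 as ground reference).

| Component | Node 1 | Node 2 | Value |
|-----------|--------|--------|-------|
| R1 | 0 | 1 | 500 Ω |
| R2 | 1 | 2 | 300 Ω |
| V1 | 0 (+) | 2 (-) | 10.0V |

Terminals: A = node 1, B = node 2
Nodal analysis, taking node 2 as the 0 V reference.
Source V1 fixes V_0 = 10 V.
KCL at each unknown node (sum of currents leaving = 0; resistances in Ω):
  Node 1: (V_1 - 10)/500 + (V_1 - 0)/300 = 0
Collecting terms: 0.005333 × V_1 = 0.02  =>  V_1 = 3.75 V
The requested potential is V_1 = 3.75 V.

Final answer: V_1 = 3.75 V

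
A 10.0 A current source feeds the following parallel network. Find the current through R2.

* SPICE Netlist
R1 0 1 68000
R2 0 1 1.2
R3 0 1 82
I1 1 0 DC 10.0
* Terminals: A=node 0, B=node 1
All resistors sit directly between nodes 0 and 1, so they are in parallel and share one voltage V; the full source current 10 A splits among them.
1/R_par = 1/68000 + 1/1.2 + 1/82 = 0.8455 S  =>  R_par = 1.183 Ω
V = I × R_par = 10 × 1.183 = 11.83 V
I_R2 = V/R2 = 11.83/1.2 = 9.856 A

Final answer: 9.856 A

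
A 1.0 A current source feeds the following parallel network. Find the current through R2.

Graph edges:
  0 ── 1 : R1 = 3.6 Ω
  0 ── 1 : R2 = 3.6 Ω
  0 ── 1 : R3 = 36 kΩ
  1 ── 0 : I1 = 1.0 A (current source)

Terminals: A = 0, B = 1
All resistors sit directly between nodes 0 and 1, so they are in parallel and share one voltage V; the full source current 1 A splits among them.
1/R_par = 1/3.6 + 1/3.6 + 1/36000 = 0.5556 S  =>  R_par = 1.8 Ω
V = I × R_par = 1 × 1.8 = 1.8 V
I_R2 = V/R2 = 1.8/3.6 = 0.5 A

Final answer: 0.5 A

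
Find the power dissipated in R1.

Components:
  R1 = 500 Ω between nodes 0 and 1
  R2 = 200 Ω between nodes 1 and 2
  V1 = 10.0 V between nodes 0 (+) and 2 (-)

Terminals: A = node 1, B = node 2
Nodal analysis, taking node 2 as the 0 V reference.
Source V1 fixes V_0 = 10 V.
KCL at each unknown node (sum of currents leaving = 0; resistances in Ω):
  Node 1: (V_1 - 10)/500 + (V_1 - 0)/200 = 0
Collecting terms: 0.007 × V_1 = 0.02  =>  V_1 = 2.857 V
I_R1 = (V_0 - V_1)/R1 = (10 - 2.857)/500 = 0.01429 A
P_R1 = I_R1² × R1 = (0.01429)² × 500 = 0.102 W

Final answer: 0.102 W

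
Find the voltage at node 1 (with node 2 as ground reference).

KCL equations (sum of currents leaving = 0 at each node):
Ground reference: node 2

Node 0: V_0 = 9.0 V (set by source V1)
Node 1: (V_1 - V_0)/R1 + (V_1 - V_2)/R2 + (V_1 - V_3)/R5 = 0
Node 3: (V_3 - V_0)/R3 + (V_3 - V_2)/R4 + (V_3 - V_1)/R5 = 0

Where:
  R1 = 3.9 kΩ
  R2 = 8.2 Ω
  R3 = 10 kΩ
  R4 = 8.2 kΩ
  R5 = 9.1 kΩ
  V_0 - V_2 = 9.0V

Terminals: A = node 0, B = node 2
Nodal analysis, taking node 2 as the 0 V reference.
Source V1 fixes V_0 = 9 V.
KCL at each unknown node (sum of currents leaving = 0; resistances in Ω):
  Node 1: (V_1 - 9)/3900 + (V_1 - 0)/8.2 + (V_1 - V_3)/9100 = 0
  Node 3: (V_3 - 9)/10000 + (V_3 - 0)/8200 + (V_3 - V_1)/9100 = 0
Collecting terms (coefficients in siemens):
  0.1223·V_1 - 0.0001099·V_3 = 0.002308
  0.0003318·V_3 - 0.0001099·V_1 = 0.0009
Determinant D = (0.1223)(0.0003318) - (-0.0001099)(-0.0001099) = 0.00004058
V_1 = [(0.002308)(0.0003318) - (-0.0001099)(0.0009)]/D = 0.02131 V
V_3 = [(0.1223)(0.0009) - (0.002308)(-0.0001099)]/D = 2.719 V
The requested potential is V_1 = 0.02131 V.

Final answer: V_1 = 0.02131 V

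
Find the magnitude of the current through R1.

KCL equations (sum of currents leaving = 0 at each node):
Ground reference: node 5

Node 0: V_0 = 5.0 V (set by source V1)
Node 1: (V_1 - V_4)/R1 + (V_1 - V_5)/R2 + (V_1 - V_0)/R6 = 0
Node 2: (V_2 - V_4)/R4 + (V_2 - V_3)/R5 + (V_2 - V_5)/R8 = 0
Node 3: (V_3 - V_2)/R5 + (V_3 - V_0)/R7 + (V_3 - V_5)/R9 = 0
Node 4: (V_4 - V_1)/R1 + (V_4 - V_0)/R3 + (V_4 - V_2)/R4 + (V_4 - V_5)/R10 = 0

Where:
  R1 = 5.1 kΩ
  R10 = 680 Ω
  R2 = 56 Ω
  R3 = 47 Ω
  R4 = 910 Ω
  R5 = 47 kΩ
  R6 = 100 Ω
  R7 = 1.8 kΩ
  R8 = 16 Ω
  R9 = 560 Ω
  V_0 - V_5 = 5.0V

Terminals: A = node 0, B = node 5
Nodal analysis, taking node 5 as the 0 V reference.
Source V1 fixes V_0 = 5 V.
KCL at each unknown node (sum of currents leaving = 0; resistances in Ω):
  Node 1: (V_1 - V_4)/5100 + (V_1 - 0)/56 + (V_1 - 5)/100 = 0
  Node 2: (V_2 - V_4)/910 + (V_2 - V_3)/47000 + (V_2 - 0)/16 = 0
  Node 3: (V_3 - V_2)/47000 + (V_3 - 5)/1800 + (V_3 - 0)/560 = 0
  Node 4: (V_4 - V_1)/5100 + (V_4 - 5)/47 + (V_4 - V_2)/910 + (V_4 - 0)/680 = 0
Collecting terms (coefficients in siemens):
  0.02805·V_1 - 0.0001961·V_4 = 0.05
  0.06362·V_2 - 0.00002128·V_3 - 0.001099·V_4 = 0
  0.002363·V_3 - 0.00002128·V_2 = 0.002778
  0.02404·V_4 - 0.0001961·V_1 - 0.001099·V_2 = 0.1064
Solving these 4 simultaneous equations (Gaussian elimination) gives:
  V_1 = 1.813 V, V_2 = 0.07714 V, V_3 = 1.176 V, V_4 = 4.443 V
I_R1 = (V_1 - V_4)/R1 = (1.813 - 4.443)/5100 = -0.0005156 A
|I_R1| = 0.0005156 A

Final answer: |I_R1| = 0.0005156 A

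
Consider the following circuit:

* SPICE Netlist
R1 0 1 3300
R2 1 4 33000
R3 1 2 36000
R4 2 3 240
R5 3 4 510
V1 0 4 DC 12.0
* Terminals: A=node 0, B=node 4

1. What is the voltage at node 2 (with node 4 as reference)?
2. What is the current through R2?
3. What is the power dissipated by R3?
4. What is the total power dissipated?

Nodal analysis, taking node 4 as the 0 V reference.
Source V1 fixes V_0 = 12 V.
KCL at each unknown node (sum of currents leaving = 0; resistances in Ω):
  Node 1: (V_1 - 12)/3300 + (V_1 - 0)/33000 + (V_1 - V_2)/36000 = 0
  Node 2: (V_2 - V_1)/36000 + (V_2 - V_3)/240 = 0
  Node 3: (V_3 - V_2)/240 + (V_3 - 0)/510 = 0
Collecting terms (coefficients in siemens):
  0.0003611·V_1 - 0.00002778·V_2 = 0.003636
  0.004194·V_2 - 0.00002778·V_1 - 0.004167·V_3 = 0
  0.006127·V_3 - 0.004167·V_2 = 0
Solving these 3 simultaneous equations (Gaussian elimination) gives:
  V_1 = 10.09 V, V_2 = 0.2058 V, V_3 = 0.14 V
Part 1:
  Read off the nodal solution: V_2 = 0.2058 V
Part 2:
  I_R2 = (V_1 - V_4)/R2 = (10.09 - 0)/33000 = 0.0003056 A
  Magnitude: I_R2 = 0.0003056 A
Part 3:
  I_R3 = (V_1 - V_2)/R3 = (10.09 - 0.2058)/36000 = 0.0002744 A
  P_R3 = I_R3² × R3 = (0.0002744)² × 36000 = 0.002711 W
Part 4:
  Power in each resistor, P = (ΔV)²/R:
    P_R1 = (12 - 10.09)²/3300 = 0.00111 W
    P_R2 = (10.09 - 0)²/33000 = 0.003083 W
    P_R3 = (10.09 - 0.2058)²/36000 = 0.002711 W
    P_R4 = (0.2058 - 0.14)²/240 = 0.00001808 W
    P_R5 = (0.14 - 0)²/510 = 0.00003841 W
  P_total = P_R1 + P_R2 + P_R3 + P_R4 + P_R5 = 0.006961 W

Final answers:
1. V_2 = 0.2058 V
2. I_R2 = 0.0003056 A
3. P_R3 = 0.002711 W
4. P_total = 0.006961 W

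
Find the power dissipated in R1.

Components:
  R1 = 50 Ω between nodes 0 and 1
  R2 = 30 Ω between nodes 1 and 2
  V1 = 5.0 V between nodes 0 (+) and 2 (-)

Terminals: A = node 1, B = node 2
Nodal analysis, taking node 2 as the 0 V reference.
Source V1 fixes V_0 = 5 V.
KCL at each unknown node (sum of currents leaving = 0; resistances in Ω):
  Node 1: (V_1 - 5)/50 + (V_1 - 0)/30 = 0
Collecting terms: 0.05333 × V_1 = 0.1  =>  V_1 = 1.875 V
I_R1 = (V_0 - V_1)/R1 = (5 - 1.875)/50 = 0.0625 A
P_R1 = I_R1² × R1 = (0.0625)² × 50 = 0.1953 W

Final answer: 0.1953 W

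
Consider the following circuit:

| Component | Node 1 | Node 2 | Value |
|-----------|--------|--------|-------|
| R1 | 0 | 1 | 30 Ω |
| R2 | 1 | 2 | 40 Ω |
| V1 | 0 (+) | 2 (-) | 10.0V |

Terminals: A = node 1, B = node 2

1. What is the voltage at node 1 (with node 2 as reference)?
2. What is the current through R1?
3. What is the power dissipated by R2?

Nodal analysis, taking node 2 as the 0 V reference.
Source V1 fixes V_0 = 10 V.
KCL at each unknown node (sum of currents leaving = 0; resistances in Ω):
  Node 1: (V_1 - 10)/30 + (V_1 - 0)/40 = 0
Collecting terms: 0.05833 × V_1 = 0.3333  =>  V_1 = 5.714 V
Part 1:
  Read off the nodal solution: V_1 = 5.714 V
Part 2:
  I_R1 = (V_0 - V_1)/R1 = (10 - 5.714)/30 = 0.1429 A
  Magnitude: I_R1 = 0.1429 A
Part 3:
  I_R2 = (V_1 - V_2)/R2 = (5.714 - 0)/40 = 0.1429 A
  P_R2 = I_R2² × R2 = (0.1429)² × 40 = 0.8163 W

Final answers:
1. V_1 = 5.714 V
2. I_R1 = 0.1429 A
3. P_R2 = 0.8163 W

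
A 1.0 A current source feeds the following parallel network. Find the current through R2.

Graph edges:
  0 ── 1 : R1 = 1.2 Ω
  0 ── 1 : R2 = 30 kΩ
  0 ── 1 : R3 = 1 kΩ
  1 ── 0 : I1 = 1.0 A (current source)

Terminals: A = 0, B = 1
All resistors sit directly between nodes 0 and 1, so they are in parallel and share one voltage V; the full source current 1 A splits among them.
1/R_par = 1/1.2 + 1/30000 + 1/1000 = 0.8344 S  =>  R_par = 1.199 Ω
V = I × R_par = 1 × 1.199 = 1.199 V
I_R2 = V/R2 = 1.199/30000 = 0.00003995 A

Final answer: 3.995e-05 A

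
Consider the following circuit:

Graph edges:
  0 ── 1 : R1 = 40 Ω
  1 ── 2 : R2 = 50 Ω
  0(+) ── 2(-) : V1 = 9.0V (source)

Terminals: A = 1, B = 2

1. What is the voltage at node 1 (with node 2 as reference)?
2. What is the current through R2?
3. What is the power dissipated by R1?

Nodal analysis, taking node 2 as the 0 V reference.
Source V1 fixes V_0 = 9 V.
KCL at each unknown node (sum of currents leaving = 0; resistances in Ω):
  Node 1: (V_1 - 9)/40 + (V_1 - 0)/50 = 0
Collecting terms: 0.045 × V_1 = 0.225  =>  V_1 = 5 V
Part 1:
  Read off the nodal solution: V_1 = 5 V
Part 2:
  I_R2 = (V_1 - V_2)/R2 = (5 - 0)/50 = 0.1 A
  Magnitude: I_R2 = 0.1 A
Part 3:
  I_R1 = (V_0 - V_1)/R1 = (9 - 5)/40 = 0.1 A
  P_R1 = I_R1² × R1 = (0.1)² × 40 = 0.4 W

Final answers:
1. V_1 = 5 V
2. I_R2 = 0.1 A
3. P_R1 = 0.4 W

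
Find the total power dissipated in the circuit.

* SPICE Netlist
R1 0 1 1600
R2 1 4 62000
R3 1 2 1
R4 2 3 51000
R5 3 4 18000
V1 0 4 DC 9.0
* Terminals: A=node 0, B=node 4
Nodal analysis, taking node 4 as the 0 V reference.
Source V1 fixes V_0 = 9 V.
KCL at each unknown node (sum of currents leaving = 0; resistances in Ω):
  Node 1: (V_1 - 9)/1600 + (V_1 - 0)/62000 + (V_1 - V_2)/1 = 0
  Node 2: (V_2 - V_1)/1 + (V_2 - V_3)/51000 = 0
  Node 3: (V_3 - V_2)/51000 + (V_3 - 0)/18000 = 0
Collecting terms (coefficients in siemens):
  1.001·V_1 - 1·V_2 = 0.005625
  1·V_2 - 1·V_1 - 0.00001961·V_3 = 0
  0.00007516·V_3 - 0.00001961·V_2 = 0
Solving these 3 simultaneous equations (Gaussian elimination) gives:
  V_1 = 8.58 V, V_2 = 8.58 V, V_3 = 2.238 V
Power in each resistor, P = (ΔV)²/R:
  P_R1 = (9 - 8.58)²/1600 = 0.0001104 W
  P_R2 = (8.58 - 0)²/62000 = 0.001187 W
  P_R3 = (8.58 - 8.58)²/1 = 0.00000001546 W
  P_R4 = (8.58 - 2.238)²/51000 = 0.0007885 W
  P_R5 = (2.238 - 0)²/18000 = 0.0002783 W
P_total = P_R1 + P_R2 + P_R3 + P_R4 + P_R5 = 0.002365 W

Final answer: 0.002365 W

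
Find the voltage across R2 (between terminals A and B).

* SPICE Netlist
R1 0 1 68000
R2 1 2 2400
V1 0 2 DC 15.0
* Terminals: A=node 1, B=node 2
R1 and R2 are in series across V1 (node 0 → node 1 → node 2), and the output A–B is taken across R2, so this is a voltage divider.
Series current: I = V1/(R1 + R2) = 15/(68000 + 2400) = 15/70400 = 0.0002131 A
V_R2 = I × R2 = V1 × R2/(R1 + R2) = 15 × 2400/70400 = 0.5114 V

Final answer: 0.5114 V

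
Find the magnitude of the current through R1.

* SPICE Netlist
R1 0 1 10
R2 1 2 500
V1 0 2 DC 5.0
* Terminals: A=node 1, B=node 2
Nodal analysis, taking node 2 as the 0 V reference.
Source V1 fixes V_0 = 5 V.
KCL at each unknown node (sum of currents leaving = 0; resistances in Ω):
  Node 1: (V_1 - 5)/10 + (V_1 - 0)/500 = 0
Collecting terms: 0.102 × V_1 = 0.5  =>  V_1 = 4.902 V
I_R1 = (V_0 - V_1)/R1 = (5 - 4.902)/10 = 0.009804 A
|I_R1| = 0.009804 A

Final answer: |I_R1| = 0.009804 A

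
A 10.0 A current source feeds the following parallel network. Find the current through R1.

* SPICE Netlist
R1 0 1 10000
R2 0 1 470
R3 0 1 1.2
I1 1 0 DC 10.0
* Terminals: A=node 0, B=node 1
All resistors sit directly between nodes 0 and 1, so they are in parallel and share one voltage V; the full source current 10 A splits among them.
1/R_par = 1/10000 + 1/470 + 1/1.2 = 0.8356 S  =>  R_par = 1.197 Ω
V = I × R_par = 10 × 1.197 = 11.97 V
I_R1 = V/R1 = 11.97/10000 = 0.001197 A

Final answer: 0.001197 A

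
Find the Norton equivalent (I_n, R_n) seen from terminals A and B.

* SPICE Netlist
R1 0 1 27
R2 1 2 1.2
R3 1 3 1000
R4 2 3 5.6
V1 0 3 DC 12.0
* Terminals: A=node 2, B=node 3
Find the Thévenin equivalent first; then I_n = V_th/R_th and R_n = R_th.
Step 1 — V_th is the open-circuit voltage V_A - V_B (nothing connected across the terminals).
Nodal analysis, taking node 3 as the 0 V reference.
Source V1 fixes V_0 = 12 V.
KCL at each unknown node (sum of currents leaving = 0; resistances in Ω):
  Node 1: (V_1 - 12)/27 + (V_1 - V_2)/1.2 + (V_1 - 0)/1000 = 0
  Node 2: (V_2 - V_1)/1.2 + (V_2 - 0)/5.6 = 0
Collecting terms (coefficients in siemens):
  0.8714·V_1 - 0.8333·V_2 = 0.4444
  1.012·V_2 - 0.8333·V_1 = 0
Determinant D = (0.8714)(1.012) - (-0.8333)(-0.8333) = 0.1873
V_1 = [(0.4444)(1.012) - (-0.8333)(0)]/D = 2.401 V
V_2 = [(0.8714)(0) - (0.4444)(-0.8333)]/D = 1.977 V
V_th = V_2 - V_3 = 1.977 - 0 = 1.977 V
Step 2 — R_th: zero the source — replace V1 by a short circuit (node 3 merges into node 0) — and find the resistance seen between A (node 2) and B (node 0).
Reduce the network between node 2 (A) and node 0 (B) by series/parallel combination:
  Rp1 = R1 ‖ R3 (parallel, both between nodes 0 and 1) = 1/(1/27 + 1/1000) = 26.29 Ω
  Rs1 = R2 + Rp1 (series, joined only at node 1) = 1.2 + 26.29 = 27.49 Ω
  Rp2 = R4 ‖ Rs1 (parallel, both between nodes 0 and 2) = 1/(1/5.6 + 1/27.49) = 4.652 Ω
R_th = 4.652 Ω
I_n = V_th/R_th = 1.977/4.652 = 0.425 A, and R_n = R_th = 4.652 Ω

Final answer: I_n = 0.425 A, R_n = 4.652 Ω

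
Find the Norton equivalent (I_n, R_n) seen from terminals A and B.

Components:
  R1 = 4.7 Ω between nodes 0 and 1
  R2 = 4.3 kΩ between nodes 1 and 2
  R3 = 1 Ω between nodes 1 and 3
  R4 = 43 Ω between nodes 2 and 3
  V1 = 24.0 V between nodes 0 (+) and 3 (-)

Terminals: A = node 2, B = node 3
Find the Thévenin equivalent first; then I_n = V_th/R_th and R_n = R_th.
Step 1 — V_th is the open-circuit voltage V_A - V_B (nothing connected across the terminals).
Nodal analysis, taking node 3 as the 0 V reference.
Source V1 fixes V_0 = 24 V.
KCL at each unknown node (sum of currents leaving = 0; resistances in Ω):
  Node 1: (V_1 - 24)/4.7 + (V_1 - V_2)/4300 + (V_1 - 0)/1 = 0
  Node 2: (V_2 - V_1)/4300 + (V_2 - 0)/43 = 0
Collecting terms (coefficients in siemens):
  1.213·V_1 - 0.0002326·V_2 = 5.106
  0.02349·V_2 - 0.0002326·V_1 = 0
Determinant D = (1.213)(0.02349) - (-0.0002326)(-0.0002326) = 0.02849
V_1 = [(5.106)(0.02349) - (-0.0002326)(0)]/D = 4.21 V
V_2 = [(1.213)(0) - (5.106)(-0.0002326)]/D = 0.04168 V
V_th = V_2 - V_3 = 0.04168 - 0 = 0.04168 V
Step 2 — R_th: zero the source — replace V1 by a short circuit (node 3 merges into node 0) — and find the resistance seen between A (node 2) and B (node 0).
Reduce the network between node 2 (A) and node 0 (B) by series/parallel combination:
  Rp1 = R1 ‖ R3 (parallel, both between nodes 0 and 1) = 1/(1/4.7 + 1/1) = 0.8246 Ω
  Rs1 = R2 + Rp1 (series, joined only at node 1) = 4300 + 0.8246 = 4301 Ω
  Rp2 = R4 ‖ Rs1 (parallel, both between nodes 0 and 2) = 1/(1/43 + 1/4301) = 42.57 Ω
R_th = 42.57 Ω
I_n = V_th/R_th = 0.04168/42.57 = 0.000979 A, and R_n = R_th = 42.57 Ω

Final answer: I_n = 0.000979 A, R_n = 42.57 Ω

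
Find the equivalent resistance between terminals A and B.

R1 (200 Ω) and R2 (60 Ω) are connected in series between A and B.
Reduce the network between node 0 (A) and node 2 (B) by series/parallel combination:
  Rs1 = R1 + R2 (series, joined only at node 1) = 200 + 60 = 260 Ω
R_eq = 260 Ω

Final answer: 260 Ω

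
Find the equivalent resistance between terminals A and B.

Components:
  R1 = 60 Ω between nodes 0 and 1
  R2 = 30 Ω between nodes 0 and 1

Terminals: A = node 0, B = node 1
Reduce the network between node 0 (A) and node 1 (B) by series/parallel combination:
  Rp1 = R1 ‖ R2 (parallel, both between nodes 0 and 1) = 1/(1/60 + 1/30) = 20 Ω
R_eq = 20 Ω

Final answer: 20 Ω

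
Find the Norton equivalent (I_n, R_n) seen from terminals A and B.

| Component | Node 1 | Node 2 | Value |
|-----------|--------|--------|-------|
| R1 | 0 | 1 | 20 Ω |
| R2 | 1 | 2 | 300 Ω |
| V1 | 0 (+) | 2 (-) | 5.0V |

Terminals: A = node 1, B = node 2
Find the Thévenin equivalent first; then I_n = V_th/R_th and R_n = R_th.
Step 1 — V_th is the open-circuit voltage V_A - V_B (nothing connected across the terminals).
Nodal analysis, taking node 2 as the 0 V reference.
Source V1 fixes V_0 = 5 V.
KCL at each unknown node (sum of currents leaving = 0; resistances in Ω):
  Node 1: (V_1 - 5)/20 + (V_1 - 0)/300 = 0
Collecting terms: 0.05333 × V_1 = 0.25  =>  V_1 = 4.688 V
V_th = V_1 - V_2 = 4.688 - 0 = 4.688 V
Step 2 — R_th: zero the source — replace V1 by a short circuit (node 2 merges into node 0) — and find the resistance seen between A (node 1) and B (node 0).
Reduce the network between node 1 (A) and node 0 (B) by series/parallel combination:
  Rp1 = R1 ‖ R2 (parallel, both between nodes 0 and 1) = 1/(1/20 + 1/300) = 18.75 Ω
R_th = 18.75 Ω
I_n = V_th/R_th = 4.688/18.75 = 0.25 A, and R_n = R_th = 18.75 Ω

Final answer: I_n = 0.25 A, R_n = 18.75 Ω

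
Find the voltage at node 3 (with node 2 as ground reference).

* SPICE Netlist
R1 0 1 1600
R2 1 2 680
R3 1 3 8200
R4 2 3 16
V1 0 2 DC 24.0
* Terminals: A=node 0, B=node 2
Nodal analysis, taking node 2 as the 0 V reference.
Source V1 fixes V_0 = 24 V.
KCL at each unknown node (sum of currents leaving = 0; resistances in Ω):
  Node 1: (V_1 - 24)/1600 + (V_1 - 0)/680 + (V_1 - V_3)/8200 = 0
  Node 3: (V_3 - V_1)/8200 + (V_3 - 0)/16 = 0
Collecting terms (coefficients in siemens):
  0.002218·V_1 - 0.000122·V_3 = 0.015
  0.06262·V_3 - 0.000122·V_1 = 0
Determinant D = (0.002218)(0.06262) - (-0.000122)(-0.000122) = 0.0001389
V_1 = [(0.015)(0.06262) - (-0.000122)(0)]/D = 6.765 V
V_3 = [(0.002218)(0) - (0.015)(-0.000122)]/D = 0.01317 V
The requested potential is V_3 = 0.01317 V.

Final answer: V_3 = 0.01317 V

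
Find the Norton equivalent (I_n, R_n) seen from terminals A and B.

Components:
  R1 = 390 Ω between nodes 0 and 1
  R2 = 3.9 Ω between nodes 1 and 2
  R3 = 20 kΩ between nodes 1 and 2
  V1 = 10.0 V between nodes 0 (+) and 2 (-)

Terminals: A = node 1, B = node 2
Find the Thévenin equivalent first; then I_n = V_th/R_th and R_n = R_th.
Step 1 — V_th is the open-circuit voltage V_A - V_B (nothing connected across the terminals).
Nodal analysis, taking node 2 as the 0 V reference.
Source V1 fixes V_0 = 10 V.
KCL at each unknown node (sum of currents leaving = 0; resistances in Ω):
  Node 1: (V_1 - 10)/390 + (V_1 - 0)/3.9 + (V_1 - 0)/20000 = 0
Collecting terms: 0.259 × V_1 = 0.02564  =>  V_1 = 0.09899 V
V_th = V_1 - V_2 = 0.09899 - 0 = 0.09899 V
Step 2 — R_th: zero the source — replace V1 by a short circuit (node 2 merges into node 0) — and find the resistance seen between A (node 1) and B (node 0).
Reduce the network between node 1 (A) and node 0 (B) by series/parallel combination:
  Rp1 = R1 ‖ R2 ‖ R3 (parallel, all between nodes 0 and 1) = 1/(1/390 + 1/3.9 + 1/20000) = 3.861 Ω
R_th = 3.861 Ω
I_n = V_th/R_th = 0.09899/3.861 = 0.02564 A, and R_n = R_th = 3.861 Ω

Final answer: I_n = 0.02564 A, R_n = 3.861 Ω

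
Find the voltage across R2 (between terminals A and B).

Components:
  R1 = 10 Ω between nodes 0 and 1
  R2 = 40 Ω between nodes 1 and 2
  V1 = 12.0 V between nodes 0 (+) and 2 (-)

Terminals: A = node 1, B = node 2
R1 and R2 are in series across V1 (node 0 → node 1 → node 2), and the output A–B is taken across R2, so this is a voltage divider.
Series current: I = V1/(R1 + R2) = 12/(10 + 40) = 12/50 = 0.24 A
V_R2 = I × R2 = V1 × R2/(R1 + R2) = 12 × 40/50 = 9.6 V

Final answer: 9.6 V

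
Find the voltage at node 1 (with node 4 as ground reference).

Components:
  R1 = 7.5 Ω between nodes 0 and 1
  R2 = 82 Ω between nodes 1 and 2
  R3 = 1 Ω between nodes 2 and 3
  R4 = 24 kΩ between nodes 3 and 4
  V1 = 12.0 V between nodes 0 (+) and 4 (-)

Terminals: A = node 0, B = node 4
Nodal analysis, taking node 4 as the 0 V reference.
Source V1 fixes V_0 = 12 V.
KCL at each unknown node (sum of currents leaving = 0; resistances in Ω):
  Node 1: (V_1 - 12)/7.5 + (V_1 - V_2)/82 = 0
  Node 2: (V_2 - V_1)/82 + (V_2 - V_3)/1 = 0
  Node 3: (V_3 - V_2)/1 + (V_3 - 0)/24000 = 0
Collecting terms (coefficients in siemens):
  0.1455·V_1 - 0.0122·V_2 = 1.6
  1.012·V_2 - 0.0122·V_1 - 1·V_3 = 0
  1·V_3 - 1·V_2 = 0
Solving these 3 simultaneous equations (Gaussian elimination) gives:
  V_1 = 12 V, V_2 = 11.96 V, V_3 = 11.95 V
The requested potential is V_1 = 12 V.

Final answer: V_1 = 12 V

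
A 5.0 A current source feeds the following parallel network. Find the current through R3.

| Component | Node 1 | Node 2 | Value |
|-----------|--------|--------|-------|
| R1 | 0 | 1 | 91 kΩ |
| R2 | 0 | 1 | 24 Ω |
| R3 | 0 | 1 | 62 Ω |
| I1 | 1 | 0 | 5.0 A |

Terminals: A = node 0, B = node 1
All resistors sit directly between nodes 0 and 1, so they are in parallel and share one voltage V; the full source current 5 A splits among them.
1/R_par = 1/91000 + 1/24 + 1/62 = 0.05781 S  =>  R_par = 17.3 Ω
V = I × R_par = 5 × 17.3 = 86.5 V
I_R3 = V/R3 = 86.5/62 = 1.395 A

Final answer: 1.395 A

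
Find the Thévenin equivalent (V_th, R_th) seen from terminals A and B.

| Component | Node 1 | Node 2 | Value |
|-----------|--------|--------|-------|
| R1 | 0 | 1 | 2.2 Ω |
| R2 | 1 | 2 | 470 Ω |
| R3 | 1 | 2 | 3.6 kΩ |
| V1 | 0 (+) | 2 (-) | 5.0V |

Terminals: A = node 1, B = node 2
Step 1 — V_th is the open-circuit voltage V_A - V_B (nothing connected across the terminals).
Nodal analysis, taking node 2 as the 0 V reference.
Source V1 fixes V_0 = 5 V.
KCL at each unknown node (sum of currents leaving = 0; resistances in Ω):
  Node 1: (V_1 - 5)/2.2 + (V_1 - 0)/470 + (V_1 - 0)/3600 = 0
Collecting terms: 0.457 × V_1 = 2.273  =>  V_1 = 4.974 V
V_th = V_1 - V_2 = 4.974 - 0 = 4.974 V
Step 2 — R_th: zero the source — replace V1 by a short circuit (node 2 merges into node 0) — and find the resistance seen between A (node 1) and B (node 0).
Reduce the network between node 1 (A) and node 0 (B) by series/parallel combination:
  Rp1 = R1 ‖ R2 ‖ R3 (parallel, all between nodes 0 and 1) = 1/(1/2.2 + 1/470 + 1/3600) = 2.188 Ω
R_th = 2.188 Ω

Final answer: V_th = 4.974 V, R_th = 2.188 Ω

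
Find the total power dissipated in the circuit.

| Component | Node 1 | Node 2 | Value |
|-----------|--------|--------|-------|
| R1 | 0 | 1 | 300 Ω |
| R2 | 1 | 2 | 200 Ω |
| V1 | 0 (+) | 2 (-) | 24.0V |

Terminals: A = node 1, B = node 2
Nodal analysis, taking node 2 as the 0 V reference.
Source V1 fixes V_0 = 24 V.
KCL at each unknown node (sum of currents leaving = 0; resistances in Ω):
  Node 1: (V_1 - 24)/300 + (V_1 - 0)/200 = 0
Collecting terms: 0.008333 × V_1 = 0.08  =>  V_1 = 9.6 V
Power in each resistor, P = (ΔV)²/R:
  P_R1 = (24 - 9.6)²/300 = 0.6912 W
  P_R2 = (9.6 - 0)²/200 = 0.4608 W
P_total = P_R1 + P_R2 = 1.152 W

Final answer: 1.152 W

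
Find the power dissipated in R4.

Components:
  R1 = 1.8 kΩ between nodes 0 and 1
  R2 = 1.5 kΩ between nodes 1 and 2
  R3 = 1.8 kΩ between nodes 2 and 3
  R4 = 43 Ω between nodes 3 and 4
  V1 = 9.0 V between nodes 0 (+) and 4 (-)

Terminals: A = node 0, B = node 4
Nodal analysis, taking node 4 as the 0 V reference.
Source V1 fixes V_0 = 9 V.
KCL at each unknown node (sum of currents leaving = 0; resistances in Ω):
  Node 1: (V_1 - 9)/1800 + (V_1 - V_2)/1500 = 0
  Node 2: (V_2 - V_1)/1500 + (V_2 - V_3)/1800 = 0
  Node 3: (V_3 - V_2)/1800 + (V_3 - 0)/43 = 0
Collecting terms (coefficients in siemens):
  0.001222·V_1 - 0.0006667·V_2 = 0.005
  0.001222·V_2 - 0.0006667·V_1 - 0.0005556·V_3 = 0
  0.02381·V_3 - 0.0005556·V_2 = 0
Solving these 3 simultaneous equations (Gaussian elimination) gives:
  V_1 = 5.85 V, V_2 = 3.225 V, V_3 = 0.07525 V
I_R4 = (V_3 - V_4)/R4 = (0.07525 - 0)/43 = 0.00175 A
P_R4 = I_R4² × R4 = (0.00175)² × 43 = 0.0001317 W

Final answer: 0.0001317 W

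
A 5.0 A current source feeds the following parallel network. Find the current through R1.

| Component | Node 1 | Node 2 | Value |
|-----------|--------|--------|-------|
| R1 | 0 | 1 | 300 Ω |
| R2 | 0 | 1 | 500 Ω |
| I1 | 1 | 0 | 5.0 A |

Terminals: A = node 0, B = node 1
All resistors sit directly between nodes 0 and 1, so they are in parallel and share one voltage V; the full source current 5 A splits among them.
1/R_par = 1/300 + 1/500 = 0.005333 S  =>  R_par = 187.5 Ω
V = I × R_par = 5 × 187.5 = 937.5 V
I_R1 = V/R1 = 937.5/300 = 3.125 A

Final answer: 3.125 A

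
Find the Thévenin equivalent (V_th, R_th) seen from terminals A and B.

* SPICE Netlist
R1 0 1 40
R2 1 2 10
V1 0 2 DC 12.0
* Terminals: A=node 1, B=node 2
Step 1 — V_th is the open-circuit voltage V_A - V_B (nothing connected across the terminals).
Nodal analysis, taking node 2 as the 0 V reference.
Source V1 fixes V_0 = 12 V.
KCL at each unknown node (sum of currents leaving = 0; resistances in Ω):
  Node 1: (V_1 - 12)/40 + (V_1 - 0)/10 = 0
Collecting terms: 0.125 × V_1 = 0.3  =>  V_1 = 2.4 V
V_th = V_1 - V_2 = 2.4 - 0 = 2.4 V
Step 2 — R_th: zero the source — replace V1 by a short circuit (node 2 merges into node 0) — and find the resistance seen between A (node 1) and B (node 0).
Reduce the network between node 1 (A) and node 0 (B) by series/parallel combination:
  Rp1 = R1 ‖ R2 (parallel, both between nodes 0 and 1) = 1/(1/40 + 1/10) = 8 Ω
R_th = 8 Ω

Final answer: V_th = 2.4 V, R_th = 8 Ω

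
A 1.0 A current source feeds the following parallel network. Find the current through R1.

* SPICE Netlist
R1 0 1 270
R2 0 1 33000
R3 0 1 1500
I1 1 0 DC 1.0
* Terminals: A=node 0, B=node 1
All resistors sit directly between nodes 0 and 1, so they are in parallel and share one voltage V; the full source current 1 A splits among them.
1/R_par = 1/270 + 1/33000 + 1/1500 = 0.004401 S  =>  R_par = 227.2 Ω
V = I × R_par = 1 × 227.2 = 227.2 V
I_R1 = V/R1 = 227.2/270 = 0.8416 A

Final answer: 0.8416 A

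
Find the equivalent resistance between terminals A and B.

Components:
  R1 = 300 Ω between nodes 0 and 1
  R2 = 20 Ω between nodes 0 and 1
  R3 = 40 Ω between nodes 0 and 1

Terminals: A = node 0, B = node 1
Reduce the network between node 0 (A) and node 1 (B) by series/parallel combination:
  Rp1 = R1 ‖ R2 ‖ R3 (parallel, all between nodes 0 and 1) = 1/(1/300 + 1/20 + 1/40) = 12.77 Ω
R_eq = 12.77 Ω

Final answer: 12.77 Ω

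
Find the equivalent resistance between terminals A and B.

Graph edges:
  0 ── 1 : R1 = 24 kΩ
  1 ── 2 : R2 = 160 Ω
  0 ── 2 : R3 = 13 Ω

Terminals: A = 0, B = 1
Reduce the network between node 0 (A) and node 1 (B) by series/parallel combination:
  Rs1 = R3 + R2 (series, joined only at node 2) = 13 + 160 = 173 Ω
  Rp1 = R1 ‖ Rs1 (parallel, both between nodes 0 and 1) = 1/(1/24000 + 1/173) = 171.8 Ω
R_eq = 171.8 Ω

Final answer: 171.8 Ω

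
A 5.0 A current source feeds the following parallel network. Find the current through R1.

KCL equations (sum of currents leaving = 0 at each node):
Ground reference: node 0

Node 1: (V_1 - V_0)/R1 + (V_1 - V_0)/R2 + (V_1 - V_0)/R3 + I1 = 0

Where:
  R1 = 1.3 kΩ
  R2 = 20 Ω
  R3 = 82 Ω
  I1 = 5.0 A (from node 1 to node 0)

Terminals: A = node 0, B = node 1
All resistors sit directly between nodes 0 and 1, so they are in parallel and share one voltage V; the full source current 5 A splits among them.
1/R_par = 1/1300 + 1/20 + 1/82 = 0.06296 S  =>  R_par = 15.88 Ω
V = I × R_par = 5 × 15.88 = 79.41 V
I_R1 = V/R1 = 79.41/1300 = 0.06108 A

Final answer: 0.06108 A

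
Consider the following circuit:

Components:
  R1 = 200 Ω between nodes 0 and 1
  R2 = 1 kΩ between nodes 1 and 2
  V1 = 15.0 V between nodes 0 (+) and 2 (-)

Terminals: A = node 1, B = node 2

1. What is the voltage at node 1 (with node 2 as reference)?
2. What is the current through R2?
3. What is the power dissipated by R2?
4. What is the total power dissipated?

Nodal analysis, taking node 2 as the 0 V reference.
Source V1 fixes V_0 = 15 V.
KCL at each unknown node (sum of currents leaving = 0; resistances in Ω):
  Node 1: (V_1 - 15)/200 + (V_1 - 0)/1000 = 0
Collecting terms: 0.006 × V_1 = 0.075  =>  V_1 = 12.5 V
Part 1:
  Read off the nodal solution: V_1 = 12.5 V
Part 2:
  I_R2 = (V_1 - V_2)/R2 = (12.5 - 0)/1000 = 0.0125 A
  Magnitude: I_R2 = 0.0125 A
Part 3:
  I_R2 = (V_1 - V_2)/R2 = (12.5 - 0)/1000 = 0.0125 A
  P_R2 = I_R2² × R2 = (0.0125)² × 1000 = 0.1562 W
Part 4:
  Power in each resistor, P = (ΔV)²/R:
    P_R1 = (15 - 12.5)²/200 = 0.03125 W
    P_R2 = (12.5 - 0)²/1000 = 0.1562 W
  P_total = P_R1 + P_R2 = 0.1875 W

Final answers:
1. V_1 = 12.5 V
2. I_R2 = 0.0125 A
3. P_R2 = 0.1562 W
4. P_total = 0.1875 W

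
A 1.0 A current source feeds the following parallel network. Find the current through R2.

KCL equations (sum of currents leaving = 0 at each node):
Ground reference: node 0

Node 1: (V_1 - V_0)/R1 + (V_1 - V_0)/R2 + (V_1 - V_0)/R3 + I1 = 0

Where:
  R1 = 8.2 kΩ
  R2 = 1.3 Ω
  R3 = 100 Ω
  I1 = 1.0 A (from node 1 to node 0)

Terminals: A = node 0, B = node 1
All resistors sit directly between nodes 0 and 1, so they are in parallel and share one voltage V; the full source current 1 A splits among them.
1/R_par = 1/8200 + 1/1.3 + 1/100 = 0.7794 S  =>  R_par = 1.283 Ω
V = I × R_par = 1 × 1.283 = 1.283 V
I_R2 = V/R2 = 1.283/1.3 = 0.987 A

Final answer: 0.987 A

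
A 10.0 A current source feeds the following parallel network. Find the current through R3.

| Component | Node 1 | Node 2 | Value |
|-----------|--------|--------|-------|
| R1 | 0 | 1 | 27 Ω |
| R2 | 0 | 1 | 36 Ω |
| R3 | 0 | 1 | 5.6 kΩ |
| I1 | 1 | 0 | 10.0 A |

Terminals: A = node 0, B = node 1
All resistors sit directly between nodes 0 and 1, so they are in parallel and share one voltage V; the full source current 10 A splits among them.
1/R_par = 1/27 + 1/36 + 1/5600 = 0.06499 S  =>  R_par = 15.39 Ω
V = I × R_par = 10 × 15.39 = 153.9 V
I_R3 = V/R3 = 153.9/5600 = 0.02748 A

Final answer: 0.02748 A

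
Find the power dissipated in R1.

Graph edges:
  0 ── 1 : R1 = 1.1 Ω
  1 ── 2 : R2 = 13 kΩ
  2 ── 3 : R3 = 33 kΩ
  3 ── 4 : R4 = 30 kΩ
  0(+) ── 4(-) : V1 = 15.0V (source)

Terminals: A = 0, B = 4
Nodal analysis, taking node 4 as the 0 V reference.
Source V1 fixes V_0 = 15 V.
KCL at each unknown node (sum of currents leaving = 0; resistances in Ω):
  Node 1: (V_1 - 15)/1.1 + (V_1 - V_2)/13000 = 0
  Node 2: (V_2 - V_1)/13000 + (V_2 - V_3)/33000 = 0
  Node 3: (V_3 - V_2)/33000 + (V_3 - 0)/30000 = 0
Collecting terms (coefficients in siemens):
  0.9092·V_1 - 0.00007692·V_2 = 13.64
  0.0001072·V_2 - 0.00007692·V_1 - 0.0000303·V_3 = 0
  0.00006364·V_3 - 0.0000303·V_2 = 0
Solving these 3 simultaneous equations (Gaussian elimination) gives:
  V_1 = 15 V, V_2 = 12.43 V, V_3 = 5.921 V
I_R1 = (V_0 - V_1)/R1 = (15 - 15)/1.1 = 0.0001974 A
P_R1 = I_R1² × R1 = (0.0001974)² × 1.1 = 0.00000004285 W

Final answer: 4.285e-08 W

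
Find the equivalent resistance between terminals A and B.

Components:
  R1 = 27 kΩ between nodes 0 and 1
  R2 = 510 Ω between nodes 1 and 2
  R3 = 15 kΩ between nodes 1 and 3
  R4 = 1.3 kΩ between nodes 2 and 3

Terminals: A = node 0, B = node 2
Reduce the network between node 0 (A) and node 2 (B) by series/parallel combination:
  Rs1 = R3 + R4 (series, joined only at node 3) = 15000 + 1300 = 16300 Ω
  Rp1 = R2 ‖ Rs1 (parallel, both between nodes 1 and 2) = 1/(1/510 + 1/16300) = 494.5 Ω
  Rs2 = R1 + Rp1 (series, joined only at node 1) = 27000 + 494.5 = 27490 Ω
R_eq = 27.49 kΩ

Final answer: 27.49 kΩ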